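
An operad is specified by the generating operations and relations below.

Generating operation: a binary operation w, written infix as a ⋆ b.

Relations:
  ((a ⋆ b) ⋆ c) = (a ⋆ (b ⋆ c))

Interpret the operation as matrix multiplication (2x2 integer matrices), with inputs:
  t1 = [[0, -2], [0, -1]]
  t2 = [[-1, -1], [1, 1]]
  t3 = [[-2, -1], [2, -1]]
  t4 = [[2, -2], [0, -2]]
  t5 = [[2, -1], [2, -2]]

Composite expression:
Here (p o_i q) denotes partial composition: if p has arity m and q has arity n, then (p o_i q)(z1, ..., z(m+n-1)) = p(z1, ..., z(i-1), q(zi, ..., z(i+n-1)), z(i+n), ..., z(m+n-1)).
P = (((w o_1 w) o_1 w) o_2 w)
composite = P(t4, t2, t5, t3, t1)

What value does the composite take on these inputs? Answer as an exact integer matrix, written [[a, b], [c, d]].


[[0, -116], [0, -58]]

(t2 ⋆ t5) = [[-4, 3], [4, -3]]
(t4 ⋆ (t2 ⋆ t5)) = [[-16, 12], [-8, 6]]
((t4 ⋆ (t2 ⋆ t5)) ⋆ t3) = [[56, 4], [28, 2]]
(((t4 ⋆ (t2 ⋆ t5)) ⋆ t3) ⋆ t1) = [[0, -116], [0, -58]]


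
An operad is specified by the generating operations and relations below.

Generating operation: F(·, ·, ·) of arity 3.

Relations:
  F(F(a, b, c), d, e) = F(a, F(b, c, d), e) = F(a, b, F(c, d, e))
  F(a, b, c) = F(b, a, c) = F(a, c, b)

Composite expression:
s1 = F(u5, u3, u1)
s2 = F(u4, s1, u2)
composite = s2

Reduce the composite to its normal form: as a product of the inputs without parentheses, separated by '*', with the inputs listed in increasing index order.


u1 * u2 * u3 * u4 * u5

Key point: F commutes, so take the u-inputs in any fixed order.
F(u5, u3, u1) reduces to u5 * u3 * u1
F(u4, F(u5, u3, u1), u2) reduces to u4 * u5 * u3 * u1 * u2
commutativity sorts the factors: u1 * u2 * u3 * u4 * u5


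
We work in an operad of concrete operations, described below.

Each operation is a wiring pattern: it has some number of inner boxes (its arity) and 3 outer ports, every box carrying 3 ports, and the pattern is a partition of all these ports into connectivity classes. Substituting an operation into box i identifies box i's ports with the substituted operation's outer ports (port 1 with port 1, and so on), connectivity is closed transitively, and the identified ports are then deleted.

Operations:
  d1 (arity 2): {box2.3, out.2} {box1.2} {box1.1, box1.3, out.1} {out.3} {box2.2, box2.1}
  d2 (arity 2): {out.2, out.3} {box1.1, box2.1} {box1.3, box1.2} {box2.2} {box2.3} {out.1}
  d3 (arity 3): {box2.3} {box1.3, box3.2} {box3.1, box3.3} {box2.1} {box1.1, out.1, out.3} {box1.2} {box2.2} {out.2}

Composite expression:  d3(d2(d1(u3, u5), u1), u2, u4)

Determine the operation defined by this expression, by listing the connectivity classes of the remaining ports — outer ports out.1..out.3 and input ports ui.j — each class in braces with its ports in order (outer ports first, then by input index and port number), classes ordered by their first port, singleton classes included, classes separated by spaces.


{out.1, out.3} {out.2} {u1.1, u3.1, u3.3} {u1.2} {u1.3} {u2.1} {u2.2} {u2.3} {u3.2} {u4.1, u4.3} {u4.2} {u5.1, u5.2} {u5.3}

Reachability decides: close wires over d3-identified ports.
d1 over (u3, u5) gives {out.1, u3.1, u3.3} {out.2, u5.3} {out.3} {u3.2} {u5.1, u5.2}, out.j being that stage's outer ports
d2 over (u3, u5, u1) gives {out.1} {out.2, out.3} {u1.1, u3.1, u3.3} {u1.2} {u1.3} {u3.2} {u5.1, u5.2} {u5.3}, out.j being that stage's outer ports
d3 over (u3, u5, u1, u2, u4) gives {out.1, out.3} {out.2} {u1.1, u3.1, u3.3} {u1.2} {u1.3} {u2.1} {u2.2} {u2.3} {u3.2} {u4.1, u4.3} {u4.2} {u5.1, u5.2} {u5.3}, out.j being that stage's outer ports


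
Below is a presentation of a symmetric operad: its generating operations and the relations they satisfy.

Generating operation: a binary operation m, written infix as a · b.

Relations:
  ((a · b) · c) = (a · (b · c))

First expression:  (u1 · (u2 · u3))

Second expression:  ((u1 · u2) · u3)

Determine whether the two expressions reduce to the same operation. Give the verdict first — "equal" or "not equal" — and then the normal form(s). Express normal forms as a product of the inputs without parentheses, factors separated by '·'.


Reducing the first expression gives u1 · u2 · u3
Reducing the second expression gives u1 · u2 · u3
Identical normal forms: equal.

equal; both compose to u1 · u2 · u3


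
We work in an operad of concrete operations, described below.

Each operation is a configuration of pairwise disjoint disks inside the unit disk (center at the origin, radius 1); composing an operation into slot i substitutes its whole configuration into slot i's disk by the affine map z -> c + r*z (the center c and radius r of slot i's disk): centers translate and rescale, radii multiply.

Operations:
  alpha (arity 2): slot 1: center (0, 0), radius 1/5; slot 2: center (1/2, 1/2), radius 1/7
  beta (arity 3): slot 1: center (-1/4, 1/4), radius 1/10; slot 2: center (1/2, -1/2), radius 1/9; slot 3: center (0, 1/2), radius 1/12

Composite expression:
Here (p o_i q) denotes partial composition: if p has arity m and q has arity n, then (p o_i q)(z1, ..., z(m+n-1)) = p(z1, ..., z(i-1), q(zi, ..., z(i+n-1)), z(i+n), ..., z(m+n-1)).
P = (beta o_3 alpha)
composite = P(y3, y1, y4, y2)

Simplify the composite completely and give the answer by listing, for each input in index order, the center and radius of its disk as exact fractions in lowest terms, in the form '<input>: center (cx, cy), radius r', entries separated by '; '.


y1: center (1/2, -1/2), radius 1/9; y2: center (1/24, 13/24), radius 1/84; y3: center (-1/4, 1/4), radius 1/10; y4: center (0, 1/2), radius 1/60

Affine substitution under beta: radii multiply and y-centers shift.
for y3, the 1-step affine chain lands on center (-1/4, 1/4), radius 1/10
for y1, the 1-step affine chain lands on center (1/2, -1/2), radius 1/9
for y4, the 2-step affine chain lands on center (0, 1/2), radius 1/60
for y2, the 2-step affine chain lands on center (1/24, 13/24), radius 1/84


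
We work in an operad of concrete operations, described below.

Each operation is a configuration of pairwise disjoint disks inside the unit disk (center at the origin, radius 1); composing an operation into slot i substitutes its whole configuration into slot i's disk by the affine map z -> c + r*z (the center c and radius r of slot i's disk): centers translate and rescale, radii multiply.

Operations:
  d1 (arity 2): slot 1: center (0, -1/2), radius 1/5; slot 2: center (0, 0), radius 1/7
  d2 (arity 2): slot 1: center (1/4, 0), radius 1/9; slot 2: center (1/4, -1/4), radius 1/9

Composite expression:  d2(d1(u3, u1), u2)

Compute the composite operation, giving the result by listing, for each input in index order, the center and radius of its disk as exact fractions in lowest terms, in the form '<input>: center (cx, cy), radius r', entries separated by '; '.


u1: center (1/4, 0), radius 1/63; u2: center (1/4, -1/4), radius 1/9; u3: center (1/4, -1/18), radius 1/45

Each u-disk chains the slot maps above it in d2; radii multiply.
u3 passes through 2 substitutions, ending at center (1/4, -1/18), radius 1/45
u1 passes through 2 substitutions, ending at center (1/4, 0), radius 1/63
u2 passes through 1 substitution, ending at center (1/4, -1/4), radius 1/9


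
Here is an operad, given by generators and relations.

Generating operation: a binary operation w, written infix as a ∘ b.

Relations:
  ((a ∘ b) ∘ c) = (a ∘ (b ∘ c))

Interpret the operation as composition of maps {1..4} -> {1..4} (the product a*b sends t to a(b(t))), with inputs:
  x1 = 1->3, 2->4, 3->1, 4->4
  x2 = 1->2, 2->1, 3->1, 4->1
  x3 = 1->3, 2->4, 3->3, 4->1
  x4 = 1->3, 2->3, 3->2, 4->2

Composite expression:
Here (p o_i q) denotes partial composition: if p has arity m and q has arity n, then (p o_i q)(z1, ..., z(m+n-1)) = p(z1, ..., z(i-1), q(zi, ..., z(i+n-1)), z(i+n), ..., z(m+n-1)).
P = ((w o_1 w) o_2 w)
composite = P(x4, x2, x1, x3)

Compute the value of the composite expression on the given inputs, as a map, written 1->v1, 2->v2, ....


(x2 ∘ x1) = 1->1, 2->1, 3->2, 4->1
(x4 ∘ (x2 ∘ x1)) = 1->3, 2->3, 3->3, 4->3
((x4 ∘ (x2 ∘ x1)) ∘ x3) = 1->3, 2->3, 3->3, 4->3

1->3, 2->3, 3->3, 4->3


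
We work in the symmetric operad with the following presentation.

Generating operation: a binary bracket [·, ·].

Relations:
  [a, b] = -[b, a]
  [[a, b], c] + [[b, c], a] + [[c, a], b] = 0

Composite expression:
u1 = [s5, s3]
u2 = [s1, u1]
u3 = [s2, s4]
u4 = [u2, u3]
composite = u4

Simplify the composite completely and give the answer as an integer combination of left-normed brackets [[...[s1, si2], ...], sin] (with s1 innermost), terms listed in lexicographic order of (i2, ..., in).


Left-normed coefficients sit on the s1-initial expansion words.
Composite bracket: [[s1, [s5, s3]], [s2, s4]]
Under [a, b] = ab - ba we get 16 signed associative words (2^4 = 16).
Keep just the words that open with s1:
  from s1s3s5s2s4, sign -1: term -[[[[s1, s3], s5], s2], s4]
  from s1s3s5s4s2, sign +1: term +[[[[s1, s3], s5], s4], s2]
  from s1s5s3s2s4, sign +1: term +[[[[s1, s5], s3], s2], s4]
  from s1s5s3s4s2, sign -1: term -[[[[s1, s5], s3], s4], s2]

-[[[[s1, s3], s5], s2], s4] + [[[[s1, s3], s5], s4], s2] + [[[[s1, s5], s3], s2], s4] - [[[[s1, s5], s3], s4], s2]


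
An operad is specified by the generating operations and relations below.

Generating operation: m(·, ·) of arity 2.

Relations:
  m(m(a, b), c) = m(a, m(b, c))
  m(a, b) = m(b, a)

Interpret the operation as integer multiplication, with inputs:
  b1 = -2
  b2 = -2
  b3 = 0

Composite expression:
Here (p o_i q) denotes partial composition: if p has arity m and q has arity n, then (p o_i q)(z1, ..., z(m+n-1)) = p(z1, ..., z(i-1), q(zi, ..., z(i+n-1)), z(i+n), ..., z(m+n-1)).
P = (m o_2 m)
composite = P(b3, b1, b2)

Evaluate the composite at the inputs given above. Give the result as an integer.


0

m(b1, b2) = 4
m(b3, m(b1, b2)) = 0


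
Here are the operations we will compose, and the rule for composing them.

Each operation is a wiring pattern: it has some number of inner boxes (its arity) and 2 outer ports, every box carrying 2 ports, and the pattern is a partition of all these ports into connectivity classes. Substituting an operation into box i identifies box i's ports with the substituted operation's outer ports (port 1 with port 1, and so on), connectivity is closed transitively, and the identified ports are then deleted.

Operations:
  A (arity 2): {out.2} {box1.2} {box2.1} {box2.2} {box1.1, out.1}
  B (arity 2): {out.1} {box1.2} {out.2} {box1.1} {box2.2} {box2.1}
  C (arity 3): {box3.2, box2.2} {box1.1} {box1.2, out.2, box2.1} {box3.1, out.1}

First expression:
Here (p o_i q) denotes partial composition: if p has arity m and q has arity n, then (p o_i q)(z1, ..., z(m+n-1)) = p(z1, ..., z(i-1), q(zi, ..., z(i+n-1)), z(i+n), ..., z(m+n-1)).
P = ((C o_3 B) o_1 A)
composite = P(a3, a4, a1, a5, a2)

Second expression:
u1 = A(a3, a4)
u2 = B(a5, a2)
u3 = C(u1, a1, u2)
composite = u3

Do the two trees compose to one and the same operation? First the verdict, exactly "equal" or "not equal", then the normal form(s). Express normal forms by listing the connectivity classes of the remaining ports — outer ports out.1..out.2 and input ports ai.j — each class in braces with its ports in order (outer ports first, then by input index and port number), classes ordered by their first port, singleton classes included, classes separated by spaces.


equal: each reduces to {out.1} {out.2, a1.1} {a1.2} {a2.1} {a2.2} {a3.1} {a3.2} {a4.1} {a4.2} {a5.1} {a5.2}

In normal form, the first expression is {out.1} {out.2, a1.1} {a1.2} {a2.1} {a2.2} {a3.1} {a3.2} {a4.1} {a4.2} {a5.1} {a5.2}
In normal form, the second expression is {out.1} {out.2, a1.1} {a1.2} {a2.1} {a2.2} {a3.1} {a3.2} {a4.1} {a4.2} {a5.1} {a5.2}
The forms coincide; equal.


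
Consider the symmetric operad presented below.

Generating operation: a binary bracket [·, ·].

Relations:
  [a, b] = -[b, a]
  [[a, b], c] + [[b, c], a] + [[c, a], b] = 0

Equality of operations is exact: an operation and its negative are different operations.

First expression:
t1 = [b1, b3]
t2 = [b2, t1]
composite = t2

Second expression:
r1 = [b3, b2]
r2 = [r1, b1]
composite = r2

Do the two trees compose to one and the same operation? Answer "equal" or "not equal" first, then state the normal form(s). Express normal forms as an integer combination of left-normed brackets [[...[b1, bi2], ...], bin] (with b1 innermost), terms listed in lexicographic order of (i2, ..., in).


not equal: they reduce to -[[b1, b3], b2] and [[b1, b2], b3] - [[b1, b3], b2]


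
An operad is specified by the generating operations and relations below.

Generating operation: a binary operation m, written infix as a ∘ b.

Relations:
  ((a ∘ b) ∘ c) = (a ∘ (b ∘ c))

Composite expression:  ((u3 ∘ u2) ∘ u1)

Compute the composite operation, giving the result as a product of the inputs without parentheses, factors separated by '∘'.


Under associativity of m, the answer is the u's in reading order.
(u3 ∘ u2) reduces to u3 ∘ u2
((u3 ∘ u2) ∘ u1) reduces to u3 ∘ u2 ∘ u1

u3 ∘ u2 ∘ u1


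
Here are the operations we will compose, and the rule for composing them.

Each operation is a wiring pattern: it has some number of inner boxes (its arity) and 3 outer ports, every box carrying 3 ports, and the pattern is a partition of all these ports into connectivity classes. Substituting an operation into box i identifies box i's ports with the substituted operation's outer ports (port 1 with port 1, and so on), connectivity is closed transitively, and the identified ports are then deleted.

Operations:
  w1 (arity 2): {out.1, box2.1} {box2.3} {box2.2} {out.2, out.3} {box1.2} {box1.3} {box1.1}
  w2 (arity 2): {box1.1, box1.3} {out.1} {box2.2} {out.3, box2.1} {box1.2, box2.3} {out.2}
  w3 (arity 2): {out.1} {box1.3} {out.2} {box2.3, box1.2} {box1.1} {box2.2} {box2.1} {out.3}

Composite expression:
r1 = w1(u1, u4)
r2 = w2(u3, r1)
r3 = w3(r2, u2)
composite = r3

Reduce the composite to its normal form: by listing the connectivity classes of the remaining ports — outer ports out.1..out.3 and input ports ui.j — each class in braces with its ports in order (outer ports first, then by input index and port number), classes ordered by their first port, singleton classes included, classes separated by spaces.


{out.1} {out.2} {out.3} {u1.1} {u1.2} {u1.3} {u2.1} {u2.2} {u2.3} {u3.1, u3.3} {u3.2} {u4.1} {u4.2} {u4.3}


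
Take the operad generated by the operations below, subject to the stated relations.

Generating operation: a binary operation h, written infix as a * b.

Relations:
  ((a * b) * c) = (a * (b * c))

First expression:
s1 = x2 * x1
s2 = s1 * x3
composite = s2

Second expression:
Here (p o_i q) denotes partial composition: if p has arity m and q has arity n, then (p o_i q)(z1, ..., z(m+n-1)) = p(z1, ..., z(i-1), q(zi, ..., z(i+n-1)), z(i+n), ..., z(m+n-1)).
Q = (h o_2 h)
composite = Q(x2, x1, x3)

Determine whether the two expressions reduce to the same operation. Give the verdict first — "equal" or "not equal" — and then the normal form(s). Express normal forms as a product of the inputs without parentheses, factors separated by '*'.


equal; the common form is x2 * x1 * x3


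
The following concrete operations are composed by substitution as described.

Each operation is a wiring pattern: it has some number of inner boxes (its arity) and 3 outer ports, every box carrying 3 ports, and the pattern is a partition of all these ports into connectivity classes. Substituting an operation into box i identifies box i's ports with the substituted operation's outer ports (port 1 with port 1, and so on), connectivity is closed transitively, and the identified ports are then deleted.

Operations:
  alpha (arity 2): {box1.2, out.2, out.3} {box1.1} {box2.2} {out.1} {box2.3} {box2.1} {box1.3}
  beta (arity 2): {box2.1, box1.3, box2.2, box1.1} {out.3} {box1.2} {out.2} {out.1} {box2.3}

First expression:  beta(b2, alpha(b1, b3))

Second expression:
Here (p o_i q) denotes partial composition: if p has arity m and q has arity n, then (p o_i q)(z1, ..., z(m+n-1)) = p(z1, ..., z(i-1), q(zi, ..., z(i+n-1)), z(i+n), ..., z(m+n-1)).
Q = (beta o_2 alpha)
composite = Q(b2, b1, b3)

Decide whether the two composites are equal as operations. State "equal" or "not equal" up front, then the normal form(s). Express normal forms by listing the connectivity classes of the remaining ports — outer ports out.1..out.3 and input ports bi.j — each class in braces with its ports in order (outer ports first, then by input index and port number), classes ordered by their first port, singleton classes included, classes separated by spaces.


equal — both sides give {out.1} {out.2} {out.3} {b1.1} {b1.2, b2.1, b2.3} {b1.3} {b2.2} {b3.1} {b3.2} {b3.3}

The first expression reduces to {out.1} {out.2} {out.3} {b1.1} {b1.2, b2.1, b2.3} {b1.3} {b2.2} {b3.1} {b3.2} {b3.3}
The second expression reduces to {out.1} {out.2} {out.3} {b1.1} {b1.2, b2.1, b2.3} {b1.3} {b2.2} {b3.1} {b3.2} {b3.3}
Identical normal forms: equal.


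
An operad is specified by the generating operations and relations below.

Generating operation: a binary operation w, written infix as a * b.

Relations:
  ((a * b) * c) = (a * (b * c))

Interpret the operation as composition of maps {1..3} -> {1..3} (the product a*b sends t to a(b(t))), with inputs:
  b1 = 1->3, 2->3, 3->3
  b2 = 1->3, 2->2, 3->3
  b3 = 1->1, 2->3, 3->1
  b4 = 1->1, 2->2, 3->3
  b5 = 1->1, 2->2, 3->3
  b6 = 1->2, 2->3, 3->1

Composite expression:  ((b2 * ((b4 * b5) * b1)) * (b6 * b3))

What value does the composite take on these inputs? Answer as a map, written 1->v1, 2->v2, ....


(b4 * b5) = 1->1, 2->2, 3->3
((b4 * b5) * b1) = 1->3, 2->3, 3->3
(b2 * ((b4 * b5) * b1)) = 1->3, 2->3, 3->3
(b6 * b3) = 1->2, 2->1, 3->2
((b2 * ((b4 * b5) * b1)) * (b6 * b3)) = 1->3, 2->3, 3->3

1->3, 2->3, 3->3


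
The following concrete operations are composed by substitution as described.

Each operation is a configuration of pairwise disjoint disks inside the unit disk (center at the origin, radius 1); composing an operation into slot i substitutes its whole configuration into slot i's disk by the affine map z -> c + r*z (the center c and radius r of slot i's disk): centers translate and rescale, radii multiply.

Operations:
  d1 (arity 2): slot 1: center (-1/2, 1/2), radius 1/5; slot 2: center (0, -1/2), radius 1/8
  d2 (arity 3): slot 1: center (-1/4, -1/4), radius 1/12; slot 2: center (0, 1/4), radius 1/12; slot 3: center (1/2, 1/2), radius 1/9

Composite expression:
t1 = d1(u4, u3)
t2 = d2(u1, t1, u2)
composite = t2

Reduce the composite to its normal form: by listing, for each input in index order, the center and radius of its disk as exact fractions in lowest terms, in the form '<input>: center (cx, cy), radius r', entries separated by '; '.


u1: center (-1/4, -1/4), radius 1/12; u2: center (1/2, 1/2), radius 1/9; u3: center (0, 5/24), radius 1/96; u4: center (-1/24, 7/24), radius 1/60


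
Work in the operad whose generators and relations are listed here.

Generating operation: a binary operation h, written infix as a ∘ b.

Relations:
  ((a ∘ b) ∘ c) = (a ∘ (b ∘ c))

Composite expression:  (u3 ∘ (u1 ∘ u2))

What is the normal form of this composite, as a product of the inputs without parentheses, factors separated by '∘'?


u3 ∘ u1 ∘ u2

All parenthesizations of h agree; list the u-inputs left to right.
(u1 ∘ u2) flattens to u1 ∘ u2
(u3 ∘ (u1 ∘ u2)) flattens to u3 ∘ u1 ∘ u2


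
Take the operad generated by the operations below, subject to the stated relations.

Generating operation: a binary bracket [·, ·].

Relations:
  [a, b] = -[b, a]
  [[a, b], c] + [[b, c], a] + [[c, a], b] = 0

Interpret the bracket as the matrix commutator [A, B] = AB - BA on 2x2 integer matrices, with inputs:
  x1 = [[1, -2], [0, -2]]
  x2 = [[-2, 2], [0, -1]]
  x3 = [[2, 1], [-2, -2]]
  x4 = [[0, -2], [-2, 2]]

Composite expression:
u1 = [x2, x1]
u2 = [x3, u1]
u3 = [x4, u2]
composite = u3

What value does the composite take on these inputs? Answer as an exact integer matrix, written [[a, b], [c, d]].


[[-32, 0], [32, 32]]

[x2, x1] = [[0, -4], [0, 0]]
[x3, [x2, x1]] = [[-8, -16], [0, 8]]
[x4, [x3, [x2, x1]]] = [[-32, 0], [32, 32]]


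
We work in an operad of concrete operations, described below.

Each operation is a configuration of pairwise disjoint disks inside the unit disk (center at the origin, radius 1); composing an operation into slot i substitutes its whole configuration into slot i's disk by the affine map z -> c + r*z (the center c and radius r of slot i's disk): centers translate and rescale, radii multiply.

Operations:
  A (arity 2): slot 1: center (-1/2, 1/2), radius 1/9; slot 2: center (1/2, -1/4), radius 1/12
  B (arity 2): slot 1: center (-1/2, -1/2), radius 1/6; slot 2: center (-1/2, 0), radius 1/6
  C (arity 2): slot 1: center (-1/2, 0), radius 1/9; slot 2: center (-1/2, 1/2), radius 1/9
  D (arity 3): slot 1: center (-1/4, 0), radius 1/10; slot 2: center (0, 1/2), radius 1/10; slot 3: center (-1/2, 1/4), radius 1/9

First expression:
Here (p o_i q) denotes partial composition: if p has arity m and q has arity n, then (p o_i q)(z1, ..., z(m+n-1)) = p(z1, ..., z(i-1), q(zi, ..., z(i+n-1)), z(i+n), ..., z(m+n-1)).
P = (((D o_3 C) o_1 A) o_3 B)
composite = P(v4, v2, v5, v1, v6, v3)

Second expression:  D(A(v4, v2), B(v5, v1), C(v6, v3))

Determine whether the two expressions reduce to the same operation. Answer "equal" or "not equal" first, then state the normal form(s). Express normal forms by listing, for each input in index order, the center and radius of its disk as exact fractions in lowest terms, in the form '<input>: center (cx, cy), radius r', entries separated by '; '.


equal; both compose to v1: center (-1/20, 1/2), radius 1/60; v2: center (-1/5, -1/40), radius 1/120; v3: center (-5/9, 11/36), radius 1/81; v4: center (-3/10, 1/20), radius 1/90; v5: center (-1/20, 9/20), radius 1/60; v6: center (-5/9, 1/4), radius 1/81

The first expression reduces to v1: center (-1/20, 1/2), radius 1/60; v2: center (-1/5, -1/40), radius 1/120; v3: center (-5/9, 11/36), radius 1/81; v4: center (-3/10, 1/20), radius 1/90; v5: center (-1/20, 9/20), radius 1/60; v6: center (-5/9, 1/4), radius 1/81
The second expression reduces to v1: center (-1/20, 1/2), radius 1/60; v2: center (-1/5, -1/40), radius 1/120; v3: center (-5/9, 11/36), radius 1/81; v4: center (-3/10, 1/20), radius 1/90; v5: center (-1/20, 9/20), radius 1/60; v6: center (-5/9, 1/4), radius 1/81
Both agree, so they are equal.


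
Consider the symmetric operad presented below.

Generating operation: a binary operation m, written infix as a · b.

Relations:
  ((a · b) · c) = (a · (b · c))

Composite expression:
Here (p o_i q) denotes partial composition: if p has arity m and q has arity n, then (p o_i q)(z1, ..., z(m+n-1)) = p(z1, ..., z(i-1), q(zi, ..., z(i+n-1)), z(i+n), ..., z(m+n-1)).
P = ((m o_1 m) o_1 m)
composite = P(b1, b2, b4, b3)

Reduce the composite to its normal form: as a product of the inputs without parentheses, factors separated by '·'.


b1 · b2 · b4 · b3

Associativity of m dissolves the nesting; only the b-input order survives.
(b1 · b2) unparenthesizes to b1 · b2
((b1 · b2) · b4) unparenthesizes to b1 · b2 · b4
(((b1 · b2) · b4) · b3) unparenthesizes to b1 · b2 · b4 · b3


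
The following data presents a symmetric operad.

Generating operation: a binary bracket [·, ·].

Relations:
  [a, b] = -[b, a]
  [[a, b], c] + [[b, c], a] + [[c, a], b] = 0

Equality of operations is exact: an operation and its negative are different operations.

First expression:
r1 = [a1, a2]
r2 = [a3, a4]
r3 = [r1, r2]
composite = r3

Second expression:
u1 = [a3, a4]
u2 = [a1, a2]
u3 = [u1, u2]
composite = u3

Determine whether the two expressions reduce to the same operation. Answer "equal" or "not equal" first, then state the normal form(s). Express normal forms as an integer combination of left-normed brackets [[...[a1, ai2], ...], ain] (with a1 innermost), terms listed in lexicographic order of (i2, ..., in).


not equal; the first gives [[[a1, a2], a3], a4] - [[[a1, a2], a4], a3] and the second -[[[a1, a2], a3], a4] + [[[a1, a2], a4], a3]


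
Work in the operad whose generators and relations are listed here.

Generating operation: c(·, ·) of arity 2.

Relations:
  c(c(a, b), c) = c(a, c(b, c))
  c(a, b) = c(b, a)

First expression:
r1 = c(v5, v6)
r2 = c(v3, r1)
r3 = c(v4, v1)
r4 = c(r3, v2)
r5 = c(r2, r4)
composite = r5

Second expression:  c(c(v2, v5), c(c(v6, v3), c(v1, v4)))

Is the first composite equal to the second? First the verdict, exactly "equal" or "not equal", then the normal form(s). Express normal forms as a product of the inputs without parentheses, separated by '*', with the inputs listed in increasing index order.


equal: each reduces to v1 * v2 * v3 * v4 * v5 * v6

The first expression, normalized: v1 * v2 * v3 * v4 * v5 * v6
The second expression, normalized: v1 * v2 * v3 * v4 * v5 * v6
Identical normal forms: equal.


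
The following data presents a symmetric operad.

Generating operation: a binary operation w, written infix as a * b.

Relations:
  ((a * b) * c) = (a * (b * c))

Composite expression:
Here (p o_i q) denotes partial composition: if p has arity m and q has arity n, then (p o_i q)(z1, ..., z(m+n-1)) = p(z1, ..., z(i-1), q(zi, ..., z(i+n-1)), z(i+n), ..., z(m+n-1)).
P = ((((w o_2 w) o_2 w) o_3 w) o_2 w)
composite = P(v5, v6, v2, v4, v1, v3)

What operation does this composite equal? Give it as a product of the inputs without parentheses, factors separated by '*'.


v5 * v6 * v2 * v4 * v1 * v3

Under associativity of w, the answer is the v's in reading order.
(v6 * v2) collapses to v6 * v2
(v4 * v1) collapses to v4 * v1
((v6 * v2) * (v4 * v1)) collapses to v6 * v2 * v4 * v1
(((v6 * v2) * (v4 * v1)) * v3) collapses to v6 * v2 * v4 * v1 * v3
(v5 * (((v6 * v2) * (v4 * v1)) * v3)) collapses to v5 * v6 * v2 * v4 * v1 * v3


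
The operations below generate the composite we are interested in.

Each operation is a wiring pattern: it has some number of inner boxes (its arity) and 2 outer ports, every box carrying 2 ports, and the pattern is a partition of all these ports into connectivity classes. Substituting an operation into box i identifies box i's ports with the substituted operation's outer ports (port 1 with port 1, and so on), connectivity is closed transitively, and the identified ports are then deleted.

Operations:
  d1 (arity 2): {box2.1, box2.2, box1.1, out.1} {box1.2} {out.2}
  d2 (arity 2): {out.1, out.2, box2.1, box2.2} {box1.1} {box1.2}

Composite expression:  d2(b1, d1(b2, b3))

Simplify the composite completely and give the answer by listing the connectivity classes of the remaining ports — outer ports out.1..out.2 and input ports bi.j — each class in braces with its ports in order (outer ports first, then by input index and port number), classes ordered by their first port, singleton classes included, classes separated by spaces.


Connectivity passes through glued d2-boundaries; trace each wire chain.
composing d1 on (b2, b3), with out.j its own outer ports: {out.1, b2.1, b3.1, b3.2} {out.2} {b2.2}
composing d2 on (b1, b2, b3), with out.j its own outer ports: {out.1, out.2, b2.1, b3.1, b3.2} {b1.1} {b1.2} {b2.2}

{out.1, out.2, b2.1, b3.1, b3.2} {b1.1} {b1.2} {b2.2}


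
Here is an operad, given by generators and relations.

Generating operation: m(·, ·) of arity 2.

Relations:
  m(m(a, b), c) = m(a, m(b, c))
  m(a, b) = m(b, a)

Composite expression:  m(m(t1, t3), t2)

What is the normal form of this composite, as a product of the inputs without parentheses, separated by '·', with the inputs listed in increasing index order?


t1 · t2 · t3

Both nesting and order wash out for m; what remains is which t's occur.
m(t1, t3) spells out as t1 · t3
m(m(t1, t3), t2) spells out as t1 · t3 · t2
sorting the factors by input index: t1 · t2 · t3


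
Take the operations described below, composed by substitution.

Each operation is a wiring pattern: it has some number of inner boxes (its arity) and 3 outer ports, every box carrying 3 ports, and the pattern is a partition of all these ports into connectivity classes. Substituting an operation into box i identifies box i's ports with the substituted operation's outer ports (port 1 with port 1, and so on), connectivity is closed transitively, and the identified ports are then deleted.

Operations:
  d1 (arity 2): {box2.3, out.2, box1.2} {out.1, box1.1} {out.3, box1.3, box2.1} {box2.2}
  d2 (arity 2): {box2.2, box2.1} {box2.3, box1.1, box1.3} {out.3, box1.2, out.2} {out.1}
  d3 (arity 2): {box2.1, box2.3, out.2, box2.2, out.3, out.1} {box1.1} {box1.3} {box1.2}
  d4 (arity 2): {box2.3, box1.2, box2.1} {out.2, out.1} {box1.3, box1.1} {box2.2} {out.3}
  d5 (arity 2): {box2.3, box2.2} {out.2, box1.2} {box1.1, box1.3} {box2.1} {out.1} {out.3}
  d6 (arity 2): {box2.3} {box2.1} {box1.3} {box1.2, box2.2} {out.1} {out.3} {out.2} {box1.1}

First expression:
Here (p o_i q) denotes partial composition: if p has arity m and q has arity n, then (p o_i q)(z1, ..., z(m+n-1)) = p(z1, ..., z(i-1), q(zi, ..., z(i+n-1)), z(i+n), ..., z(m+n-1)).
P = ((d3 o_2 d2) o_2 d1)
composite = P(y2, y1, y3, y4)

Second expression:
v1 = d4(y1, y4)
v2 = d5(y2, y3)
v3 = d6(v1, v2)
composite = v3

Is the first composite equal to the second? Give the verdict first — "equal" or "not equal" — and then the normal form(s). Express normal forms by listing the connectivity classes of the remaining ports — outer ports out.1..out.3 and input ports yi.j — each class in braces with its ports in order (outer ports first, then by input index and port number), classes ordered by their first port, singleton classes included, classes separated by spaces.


not equal: they reduce to {out.1, out.2, out.3, y1.2, y3.3} {y1.1, y1.3, y3.1, y4.3} {y2.1} {y2.2} {y2.3} {y3.2} {y4.1, y4.2} and {out.1} {out.2} {out.3} {y1.1, y1.3} {y1.2, y4.1, y4.3} {y2.1, y2.3} {y2.2} {y3.1} {y3.2, y3.3} {y4.2}

Reducing the first expression gives {out.1, out.2, out.3, y1.2, y3.3} {y1.1, y1.3, y3.1, y4.3} {y2.1} {y2.2} {y2.3} {y3.2} {y4.1, y4.2}
Reducing the second expression gives {out.1} {out.2} {out.3} {y1.1, y1.3} {y1.2, y4.1, y4.3} {y2.1, y2.3} {y2.2} {y3.1} {y3.2, y3.3} {y4.2}
The normal forms differ: not equal.


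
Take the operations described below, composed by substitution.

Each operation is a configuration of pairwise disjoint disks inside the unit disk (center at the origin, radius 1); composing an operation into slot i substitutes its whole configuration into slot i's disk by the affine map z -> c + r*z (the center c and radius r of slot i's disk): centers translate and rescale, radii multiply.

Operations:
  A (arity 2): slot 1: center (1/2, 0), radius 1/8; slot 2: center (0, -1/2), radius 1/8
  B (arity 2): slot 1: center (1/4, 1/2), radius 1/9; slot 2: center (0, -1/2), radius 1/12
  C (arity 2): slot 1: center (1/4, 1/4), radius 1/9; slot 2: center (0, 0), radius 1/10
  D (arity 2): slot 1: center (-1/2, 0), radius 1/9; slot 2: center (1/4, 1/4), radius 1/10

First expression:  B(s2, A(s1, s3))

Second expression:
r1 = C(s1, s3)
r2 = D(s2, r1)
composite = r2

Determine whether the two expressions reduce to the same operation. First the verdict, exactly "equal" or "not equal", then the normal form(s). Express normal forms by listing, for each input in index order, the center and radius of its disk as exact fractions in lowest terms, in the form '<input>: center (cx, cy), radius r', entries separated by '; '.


not equal: they reduce to s1: center (1/24, -1/2), radius 1/96; s2: center (1/4, 1/2), radius 1/9; s3: center (0, -13/24), radius 1/96 and s1: center (11/40, 11/40), radius 1/90; s2: center (-1/2, 0), radius 1/9; s3: center (1/4, 1/4), radius 1/100

Reducing the first expression gives s1: center (1/24, -1/2), radius 1/96; s2: center (1/4, 1/2), radius 1/9; s3: center (0, -13/24), radius 1/96
Reducing the second expression gives s1: center (11/40, 11/40), radius 1/90; s2: center (-1/2, 0), radius 1/9; s3: center (1/4, 1/4), radius 1/100
The normal forms differ: not equal.


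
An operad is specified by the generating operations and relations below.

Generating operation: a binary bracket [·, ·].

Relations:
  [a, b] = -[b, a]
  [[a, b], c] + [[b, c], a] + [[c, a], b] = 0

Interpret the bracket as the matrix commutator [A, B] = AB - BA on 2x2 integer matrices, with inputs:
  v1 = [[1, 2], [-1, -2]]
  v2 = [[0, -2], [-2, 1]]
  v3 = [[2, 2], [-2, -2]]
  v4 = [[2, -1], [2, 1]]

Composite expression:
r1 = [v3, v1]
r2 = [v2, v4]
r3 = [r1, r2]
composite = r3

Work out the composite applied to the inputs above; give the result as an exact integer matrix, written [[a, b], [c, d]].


[[6, 36], [24, -6]]

[v3, v1] = [[2, 2], [-2, -2]]
[v2, v4] = [[-6, 3], [0, 6]]
[[v3, v1], [v2, v4]] = [[6, 36], [24, -6]]


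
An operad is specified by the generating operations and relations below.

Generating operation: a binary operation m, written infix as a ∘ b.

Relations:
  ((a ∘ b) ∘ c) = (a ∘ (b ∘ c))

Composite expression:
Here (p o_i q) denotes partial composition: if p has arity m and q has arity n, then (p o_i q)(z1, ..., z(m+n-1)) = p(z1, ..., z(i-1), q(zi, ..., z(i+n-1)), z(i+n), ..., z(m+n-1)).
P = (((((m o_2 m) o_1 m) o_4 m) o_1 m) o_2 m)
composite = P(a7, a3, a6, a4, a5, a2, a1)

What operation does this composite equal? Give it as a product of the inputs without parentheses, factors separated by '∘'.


a7 ∘ a3 ∘ a6 ∘ a4 ∘ a5 ∘ a2 ∘ a1

Associativity of m dissolves the nesting; only the a-input order survives.
(a3 ∘ a6) reduces to a3 ∘ a6
(a7 ∘ (a3 ∘ a6)) reduces to a7 ∘ a3 ∘ a6
((a7 ∘ (a3 ∘ a6)) ∘ a4) reduces to a7 ∘ a3 ∘ a6 ∘ a4
(a2 ∘ a1) reduces to a2 ∘ a1
(a5 ∘ (a2 ∘ a1)) reduces to a5 ∘ a2 ∘ a1
(((a7 ∘ (a3 ∘ a6)) ∘ a4) ∘ (a5 ∘ (a2 ∘ a1))) reduces to a7 ∘ a3 ∘ a6 ∘ a4 ∘ a5 ∘ a2 ∘ a1


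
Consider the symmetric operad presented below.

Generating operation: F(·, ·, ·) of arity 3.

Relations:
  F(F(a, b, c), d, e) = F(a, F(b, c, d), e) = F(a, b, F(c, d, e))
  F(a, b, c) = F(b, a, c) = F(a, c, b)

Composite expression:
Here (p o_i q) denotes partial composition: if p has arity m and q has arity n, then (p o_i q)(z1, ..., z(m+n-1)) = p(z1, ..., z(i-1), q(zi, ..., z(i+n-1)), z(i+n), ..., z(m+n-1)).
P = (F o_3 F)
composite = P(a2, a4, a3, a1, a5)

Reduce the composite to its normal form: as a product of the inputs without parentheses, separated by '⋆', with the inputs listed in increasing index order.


Key point: F commutes, so take the a-inputs in any fixed order.
F(a3, a1, a5) collapses to a3 ⋆ a1 ⋆ a5
F(a2, a4, F(a3, a1, a5)) collapses to a2 ⋆ a4 ⋆ a3 ⋆ a1 ⋆ a5
commutativity sorts the factors: a1 ⋆ a2 ⋆ a3 ⋆ a4 ⋆ a5

a1 ⋆ a2 ⋆ a3 ⋆ a4 ⋆ a5


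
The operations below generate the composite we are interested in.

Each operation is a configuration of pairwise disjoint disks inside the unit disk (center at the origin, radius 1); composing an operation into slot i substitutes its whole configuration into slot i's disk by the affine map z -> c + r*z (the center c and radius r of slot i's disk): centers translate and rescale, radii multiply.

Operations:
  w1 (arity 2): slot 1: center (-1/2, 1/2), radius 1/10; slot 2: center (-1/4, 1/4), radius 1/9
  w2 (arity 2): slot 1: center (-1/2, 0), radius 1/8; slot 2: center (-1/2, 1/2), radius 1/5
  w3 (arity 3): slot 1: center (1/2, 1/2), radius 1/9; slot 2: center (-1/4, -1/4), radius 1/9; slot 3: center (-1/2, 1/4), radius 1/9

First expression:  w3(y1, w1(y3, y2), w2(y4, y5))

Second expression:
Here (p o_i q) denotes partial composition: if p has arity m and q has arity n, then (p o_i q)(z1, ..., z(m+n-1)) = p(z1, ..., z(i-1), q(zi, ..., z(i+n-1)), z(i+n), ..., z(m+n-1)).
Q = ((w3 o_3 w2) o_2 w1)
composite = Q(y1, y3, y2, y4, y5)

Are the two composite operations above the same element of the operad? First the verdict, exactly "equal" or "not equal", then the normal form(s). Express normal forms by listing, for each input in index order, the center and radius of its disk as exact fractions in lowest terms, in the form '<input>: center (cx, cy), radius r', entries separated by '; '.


equal; both compose to y1: center (1/2, 1/2), radius 1/9; y2: center (-5/18, -2/9), radius 1/81; y3: center (-11/36, -7/36), radius 1/90; y4: center (-5/9, 1/4), radius 1/72; y5: center (-5/9, 11/36), radius 1/45

The first expression, normalized: y1: center (1/2, 1/2), radius 1/9; y2: center (-5/18, -2/9), radius 1/81; y3: center (-11/36, -7/36), radius 1/90; y4: center (-5/9, 1/4), radius 1/72; y5: center (-5/9, 11/36), radius 1/45
The second expression, normalized: y1: center (1/2, 1/2), radius 1/9; y2: center (-5/18, -2/9), radius 1/81; y3: center (-11/36, -7/36), radius 1/90; y4: center (-5/9, 1/4), radius 1/72; y5: center (-5/9, 11/36), radius 1/45
Identical normal forms: equal.


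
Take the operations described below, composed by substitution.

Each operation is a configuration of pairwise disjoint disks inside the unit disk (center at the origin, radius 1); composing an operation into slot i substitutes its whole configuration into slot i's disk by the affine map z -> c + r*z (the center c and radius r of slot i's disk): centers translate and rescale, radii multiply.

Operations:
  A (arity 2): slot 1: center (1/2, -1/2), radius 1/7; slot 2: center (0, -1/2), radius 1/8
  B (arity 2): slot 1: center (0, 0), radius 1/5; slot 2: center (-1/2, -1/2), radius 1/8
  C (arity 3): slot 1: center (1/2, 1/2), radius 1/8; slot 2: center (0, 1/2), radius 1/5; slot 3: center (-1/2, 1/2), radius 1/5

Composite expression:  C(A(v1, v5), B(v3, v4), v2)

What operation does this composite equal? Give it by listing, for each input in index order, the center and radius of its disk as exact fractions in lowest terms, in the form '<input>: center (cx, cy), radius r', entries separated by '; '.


v1: center (9/16, 7/16), radius 1/56; v2: center (-1/2, 1/2), radius 1/5; v3: center (0, 1/2), radius 1/25; v4: center (-1/10, 2/5), radius 1/40; v5: center (1/2, 7/16), radius 1/64

Nesting under C composes maps z -> c + r*z down each v-path.
v1: after 2 affine steps, its disk has center (9/16, 7/16), radius 1/56
v5: after 2 affine steps, its disk has center (1/2, 7/16), radius 1/64
v3: after 2 affine steps, its disk has center (0, 1/2), radius 1/25
v4: after 2 affine steps, its disk has center (-1/10, 2/5), radius 1/40
v2: after 1 affine step, its disk has center (-1/2, 1/2), radius 1/5


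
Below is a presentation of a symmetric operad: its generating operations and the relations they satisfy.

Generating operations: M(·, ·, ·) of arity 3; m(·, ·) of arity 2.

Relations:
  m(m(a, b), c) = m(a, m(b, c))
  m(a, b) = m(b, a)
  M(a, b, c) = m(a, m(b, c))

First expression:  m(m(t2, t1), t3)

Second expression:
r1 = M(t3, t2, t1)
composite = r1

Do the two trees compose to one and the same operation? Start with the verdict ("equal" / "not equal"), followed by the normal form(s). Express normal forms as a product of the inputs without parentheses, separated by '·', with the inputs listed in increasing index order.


equal; both compose to t1 · t2 · t3

In normal form, the first expression is t1 · t2 · t3
In normal form, the second expression is t1 · t2 · t3
Both agree, so they are equal.


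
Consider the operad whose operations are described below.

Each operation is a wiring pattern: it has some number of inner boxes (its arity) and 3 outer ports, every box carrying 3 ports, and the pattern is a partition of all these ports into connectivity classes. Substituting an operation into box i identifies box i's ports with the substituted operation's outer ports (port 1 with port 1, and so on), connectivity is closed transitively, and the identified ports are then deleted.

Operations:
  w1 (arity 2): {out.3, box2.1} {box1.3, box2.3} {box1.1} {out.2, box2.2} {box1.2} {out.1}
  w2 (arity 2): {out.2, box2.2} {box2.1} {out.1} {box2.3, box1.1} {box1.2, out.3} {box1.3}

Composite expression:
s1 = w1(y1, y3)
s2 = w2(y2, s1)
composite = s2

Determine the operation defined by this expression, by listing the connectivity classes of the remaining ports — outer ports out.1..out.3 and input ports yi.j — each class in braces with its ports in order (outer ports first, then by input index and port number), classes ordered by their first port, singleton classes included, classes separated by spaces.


After gluing at w2, chains via deleted ports link the y-ports.
stage w1: inputs (y1, y3), connectivity {out.1} {out.2, y3.2} {out.3, y3.1} {y1.1} {y1.2} {y1.3, y3.3}, out.j its boundary
stage w2: inputs (y2, y1, y3), connectivity {out.1} {out.2, y3.2} {out.3, y2.2} {y1.1} {y1.2} {y1.3, y3.3} {y2.1, y3.1} {y2.3}, out.j its boundary

{out.1} {out.2, y3.2} {out.3, y2.2} {y1.1} {y1.2} {y1.3, y3.3} {y2.1, y3.1} {y2.3}
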